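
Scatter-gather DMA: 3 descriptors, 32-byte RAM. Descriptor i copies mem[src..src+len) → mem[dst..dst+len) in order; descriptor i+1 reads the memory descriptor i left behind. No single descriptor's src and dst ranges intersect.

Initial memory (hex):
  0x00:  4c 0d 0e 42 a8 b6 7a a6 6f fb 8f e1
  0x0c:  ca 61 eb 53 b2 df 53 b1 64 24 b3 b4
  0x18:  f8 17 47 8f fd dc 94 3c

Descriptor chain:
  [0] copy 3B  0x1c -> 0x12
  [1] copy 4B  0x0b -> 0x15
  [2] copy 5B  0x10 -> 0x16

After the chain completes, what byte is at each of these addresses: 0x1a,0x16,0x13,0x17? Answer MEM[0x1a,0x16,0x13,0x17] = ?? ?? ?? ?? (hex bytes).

D0: mem[0x12..0x14] <- [fd dc 94]
D1: mem[0x15..0x18] <- [e1 ca 61 eb]
D2: mem[0x16..0x1a] <- [b2 df fd dc 94]
query mem[0x1a]=0x94, mem[0x16]=0xb2, mem[0x13]=0xdc, mem[0x17]=0xdf

MEM[0x1a,0x16,0x13,0x17] = 94 b2 dc df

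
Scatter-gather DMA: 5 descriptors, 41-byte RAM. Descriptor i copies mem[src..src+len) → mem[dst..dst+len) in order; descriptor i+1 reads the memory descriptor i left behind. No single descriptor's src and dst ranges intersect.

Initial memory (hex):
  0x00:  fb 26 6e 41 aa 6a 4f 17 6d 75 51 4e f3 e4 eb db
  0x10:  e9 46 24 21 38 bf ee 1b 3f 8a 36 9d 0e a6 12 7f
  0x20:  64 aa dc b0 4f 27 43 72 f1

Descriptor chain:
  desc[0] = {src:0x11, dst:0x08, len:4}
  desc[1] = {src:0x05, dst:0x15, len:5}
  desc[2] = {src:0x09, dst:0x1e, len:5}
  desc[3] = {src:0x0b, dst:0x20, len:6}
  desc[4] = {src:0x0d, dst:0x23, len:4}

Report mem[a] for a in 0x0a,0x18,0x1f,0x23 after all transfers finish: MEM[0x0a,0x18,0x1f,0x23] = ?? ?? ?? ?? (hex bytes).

MEM[0x0a,0x18,0x1f,0x23] = 21 46 21 e4

  after D0: wrote 4B at 0x08 = 46242138
  after D1: wrote 5B at 0x15 = 6a4f174624
  after D2: wrote 5B at 0x1e = 242138f3e4
  after D3: wrote 6B at 0x20 = 38f3e4ebdbe9
  after D4: wrote 4B at 0x23 = e4ebdbe9
query mem[0x0a]=0x21, mem[0x18]=0x46, mem[0x1f]=0x21, mem[0x23]=0xe4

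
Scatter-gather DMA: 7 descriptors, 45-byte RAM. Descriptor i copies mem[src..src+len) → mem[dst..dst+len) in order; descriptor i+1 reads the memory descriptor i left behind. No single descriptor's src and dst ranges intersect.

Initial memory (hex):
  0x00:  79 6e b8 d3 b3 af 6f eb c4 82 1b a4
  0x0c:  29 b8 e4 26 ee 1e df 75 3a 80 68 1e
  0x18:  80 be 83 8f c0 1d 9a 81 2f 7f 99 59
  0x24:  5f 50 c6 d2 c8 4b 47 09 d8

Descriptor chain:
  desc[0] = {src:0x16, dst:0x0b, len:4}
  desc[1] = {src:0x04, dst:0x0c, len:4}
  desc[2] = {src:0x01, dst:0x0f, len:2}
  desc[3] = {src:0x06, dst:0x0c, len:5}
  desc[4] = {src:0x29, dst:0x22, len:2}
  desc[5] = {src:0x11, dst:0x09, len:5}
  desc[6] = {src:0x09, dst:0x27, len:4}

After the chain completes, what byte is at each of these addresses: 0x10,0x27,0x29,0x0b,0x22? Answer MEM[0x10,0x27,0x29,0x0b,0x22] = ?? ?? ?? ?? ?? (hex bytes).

MEM[0x10,0x27,0x29,0x0b,0x22] = 1b 1e 75 75 4b

D0: mem[0x0b..0x0e] <- [68 1e 80 be]
D1: mem[0x0c..0x0f] <- [b3 af 6f eb]
D2: mem[0x0f..0x10] <- [6e b8]
D3: mem[0x0c..0x10] <- [6f eb c4 82 1b]
D4: mem[0x22..0x23] <- [4b 47]
D5: mem[0x09..0x0d] <- [1e df 75 3a 80]
D6: mem[0x27..0x2a] <- [1e df 75 3a]
query mem[0x10]=0x1b, mem[0x27]=0x1e, mem[0x29]=0x75, mem[0x0b]=0x75, mem[0x22]=0x4b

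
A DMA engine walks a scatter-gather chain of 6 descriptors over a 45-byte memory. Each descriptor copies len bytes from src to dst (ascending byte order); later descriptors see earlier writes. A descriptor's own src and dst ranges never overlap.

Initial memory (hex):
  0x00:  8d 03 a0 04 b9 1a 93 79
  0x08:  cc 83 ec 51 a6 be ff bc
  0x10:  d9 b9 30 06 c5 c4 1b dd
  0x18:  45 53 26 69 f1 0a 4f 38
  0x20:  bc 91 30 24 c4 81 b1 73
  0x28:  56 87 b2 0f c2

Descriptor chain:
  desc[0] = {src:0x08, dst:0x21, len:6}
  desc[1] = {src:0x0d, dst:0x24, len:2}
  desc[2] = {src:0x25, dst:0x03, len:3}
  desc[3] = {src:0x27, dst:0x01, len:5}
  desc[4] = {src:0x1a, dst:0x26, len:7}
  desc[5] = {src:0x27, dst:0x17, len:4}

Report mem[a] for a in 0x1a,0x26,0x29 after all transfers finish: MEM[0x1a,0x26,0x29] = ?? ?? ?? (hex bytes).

MEM[0x1a,0x26,0x29] = 4f 26 0a

D0: mem[0x21..0x26] <- [cc 83 ec 51 a6 be]
D1: mem[0x24..0x25] <- [be ff]
D2: mem[0x03..0x05] <- [ff be 73]
D3: mem[0x01..0x05] <- [73 56 87 b2 0f]
D4: mem[0x26..0x2c] <- [26 69 f1 0a 4f 38 bc]
D5: mem[0x17..0x1a] <- [69 f1 0a 4f]
query mem[0x1a]=0x4f, mem[0x26]=0x26, mem[0x29]=0x0a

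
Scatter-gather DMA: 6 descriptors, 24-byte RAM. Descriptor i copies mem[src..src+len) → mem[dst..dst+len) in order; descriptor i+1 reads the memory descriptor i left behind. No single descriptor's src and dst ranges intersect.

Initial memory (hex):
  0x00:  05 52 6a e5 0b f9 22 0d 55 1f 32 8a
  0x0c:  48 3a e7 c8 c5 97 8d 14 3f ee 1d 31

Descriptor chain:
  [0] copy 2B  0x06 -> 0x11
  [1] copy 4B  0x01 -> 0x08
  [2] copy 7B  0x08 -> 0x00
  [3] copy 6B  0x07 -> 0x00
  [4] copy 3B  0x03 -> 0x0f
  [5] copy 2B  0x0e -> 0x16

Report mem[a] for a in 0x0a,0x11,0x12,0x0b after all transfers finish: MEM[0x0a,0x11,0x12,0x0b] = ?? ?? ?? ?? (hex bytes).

MEM[0x0a,0x11,0x12,0x0b] = e5 48 0d 0b

#0 dst[0x11+2] := {0x22,0x0d}
#1 dst[0x08+4] := {0x52,0x6a,0xe5,0x0b}
#2 dst[0x00+7] := {0x52,0x6a,0xe5,0x0b,0x48,0x3a,0xe7}
#3 dst[0x00+6] := {0x0d,0x52,0x6a,0xe5,0x0b,0x48}
#4 dst[0x0f+3] := {0xe5,0x0b,0x48}
#5 dst[0x16+2] := {0xe7,0xe5}
query mem[0x0a]=0xe5, mem[0x11]=0x48, mem[0x12]=0x0d, mem[0x0b]=0x0b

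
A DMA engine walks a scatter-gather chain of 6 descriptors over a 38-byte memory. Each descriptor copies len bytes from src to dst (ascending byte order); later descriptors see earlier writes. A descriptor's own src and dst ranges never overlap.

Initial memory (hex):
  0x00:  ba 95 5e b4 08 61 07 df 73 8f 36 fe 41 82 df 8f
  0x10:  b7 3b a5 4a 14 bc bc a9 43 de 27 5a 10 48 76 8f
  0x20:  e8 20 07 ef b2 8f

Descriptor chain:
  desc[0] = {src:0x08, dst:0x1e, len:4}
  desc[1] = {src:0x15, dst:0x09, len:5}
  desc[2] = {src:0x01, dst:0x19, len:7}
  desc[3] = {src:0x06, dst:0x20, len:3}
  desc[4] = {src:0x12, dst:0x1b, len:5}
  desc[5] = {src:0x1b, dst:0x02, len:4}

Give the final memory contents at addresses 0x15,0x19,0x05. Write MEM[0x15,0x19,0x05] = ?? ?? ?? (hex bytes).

  after D0: wrote 4B at 0x1e = 738f36fe
  after D1: wrote 5B at 0x09 = bcbca943de
  after D2: wrote 7B at 0x19 = 955eb4086107df
  after D3: wrote 3B at 0x20 = 07df73
  after D4: wrote 5B at 0x1b = a54a14bcbc
  after D5: wrote 4B at 0x02 = a54a14bc
query mem[0x15]=0xbc, mem[0x19]=0x95, mem[0x05]=0xbc

MEM[0x15,0x19,0x05] = bc 95 bc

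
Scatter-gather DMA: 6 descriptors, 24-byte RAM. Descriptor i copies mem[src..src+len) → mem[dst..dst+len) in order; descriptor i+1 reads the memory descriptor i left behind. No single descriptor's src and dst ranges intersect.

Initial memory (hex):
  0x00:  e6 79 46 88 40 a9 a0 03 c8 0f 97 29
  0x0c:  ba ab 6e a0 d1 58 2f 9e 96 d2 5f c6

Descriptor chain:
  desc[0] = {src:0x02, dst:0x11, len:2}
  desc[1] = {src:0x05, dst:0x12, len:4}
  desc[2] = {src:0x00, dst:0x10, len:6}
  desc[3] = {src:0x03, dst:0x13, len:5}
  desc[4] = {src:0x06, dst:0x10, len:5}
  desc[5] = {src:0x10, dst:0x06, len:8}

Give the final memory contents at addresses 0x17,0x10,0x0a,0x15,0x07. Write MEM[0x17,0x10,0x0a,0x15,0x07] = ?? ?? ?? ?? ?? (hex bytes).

  after D0: wrote 2B at 0x11 = 4688
  after D1: wrote 4B at 0x12 = a9a003c8
  after D2: wrote 6B at 0x10 = e679468840a9
  after D3: wrote 5B at 0x13 = 8840a9a003
  after D4: wrote 5B at 0x10 = a003c80f97
  after D5: wrote 8B at 0x06 = a003c80f97a9a003
query mem[0x17]=0x03, mem[0x10]=0xa0, mem[0x0a]=0x97, mem[0x15]=0xa9, mem[0x07]=0x03

MEM[0x17,0x10,0x0a,0x15,0x07] = 03 a0 97 a9 03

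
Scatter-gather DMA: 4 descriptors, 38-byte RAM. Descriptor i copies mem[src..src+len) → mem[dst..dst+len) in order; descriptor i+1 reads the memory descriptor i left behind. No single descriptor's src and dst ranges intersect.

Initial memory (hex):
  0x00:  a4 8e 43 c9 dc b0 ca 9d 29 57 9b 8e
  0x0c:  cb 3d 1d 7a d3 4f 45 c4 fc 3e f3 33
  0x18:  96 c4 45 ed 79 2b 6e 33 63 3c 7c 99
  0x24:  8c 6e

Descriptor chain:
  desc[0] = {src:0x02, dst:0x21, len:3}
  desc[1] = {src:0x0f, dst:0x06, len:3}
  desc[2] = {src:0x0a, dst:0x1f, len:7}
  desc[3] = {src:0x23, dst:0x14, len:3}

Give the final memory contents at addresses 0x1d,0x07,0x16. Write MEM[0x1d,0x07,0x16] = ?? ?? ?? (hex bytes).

MEM[0x1d,0x07,0x16] = 2b d3 d3

D0: mem[0x21..0x23] <- [43 c9 dc]
D1: mem[0x06..0x08] <- [7a d3 4f]
D2: mem[0x1f..0x25] <- [9b 8e cb 3d 1d 7a d3]
D3: mem[0x14..0x16] <- [1d 7a d3]
query mem[0x1d]=0x2b, mem[0x07]=0xd3, mem[0x16]=0xd3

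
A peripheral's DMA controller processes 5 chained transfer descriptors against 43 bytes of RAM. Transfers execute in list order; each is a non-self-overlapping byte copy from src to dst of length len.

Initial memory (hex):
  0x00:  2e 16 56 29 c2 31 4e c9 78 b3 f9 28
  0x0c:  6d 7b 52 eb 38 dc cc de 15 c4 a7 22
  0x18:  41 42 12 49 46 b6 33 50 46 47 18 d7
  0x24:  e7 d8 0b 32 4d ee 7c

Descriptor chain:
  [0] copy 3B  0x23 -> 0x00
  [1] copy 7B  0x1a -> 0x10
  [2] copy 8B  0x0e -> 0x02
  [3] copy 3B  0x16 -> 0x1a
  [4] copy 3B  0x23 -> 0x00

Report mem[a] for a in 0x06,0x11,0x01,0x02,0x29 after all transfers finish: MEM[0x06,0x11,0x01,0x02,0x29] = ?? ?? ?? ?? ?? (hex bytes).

[0] 0x23->0x00 len=3 : d7 e7 d8
[1] 0x1a->0x10 len=7 : 12 49 46 b6 33 50 46
[2] 0x0e->0x02 len=8 : 52 eb 12 49 46 b6 33 50
[3] 0x16->0x1a len=3 : 46 22 41
[4] 0x23->0x00 len=3 : d7 e7 d8
query mem[0x06]=0x46, mem[0x11]=0x49, mem[0x01]=0xe7, mem[0x02]=0xd8, mem[0x29]=0xee

MEM[0x06,0x11,0x01,0x02,0x29] = 46 49 e7 d8 ee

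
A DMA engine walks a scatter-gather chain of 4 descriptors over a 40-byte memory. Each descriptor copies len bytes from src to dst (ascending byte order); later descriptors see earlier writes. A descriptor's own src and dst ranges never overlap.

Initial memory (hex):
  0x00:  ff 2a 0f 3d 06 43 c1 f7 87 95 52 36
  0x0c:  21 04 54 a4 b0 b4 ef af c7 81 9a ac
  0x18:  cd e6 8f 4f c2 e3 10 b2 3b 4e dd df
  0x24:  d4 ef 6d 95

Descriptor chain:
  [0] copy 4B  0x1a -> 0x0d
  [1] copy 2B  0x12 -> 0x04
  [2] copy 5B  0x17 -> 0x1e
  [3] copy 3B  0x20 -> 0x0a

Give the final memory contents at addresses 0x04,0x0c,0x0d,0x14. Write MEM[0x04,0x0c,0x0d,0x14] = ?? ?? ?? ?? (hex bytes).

  after D0: wrote 4B at 0x0d = 8f4fc2e3
  after D1: wrote 2B at 0x04 = efaf
  after D2: wrote 5B at 0x1e = accde68f4f
  after D3: wrote 3B at 0x0a = e68f4f
query mem[0x04]=0xef, mem[0x0c]=0x4f, mem[0x0d]=0x8f, mem[0x14]=0xc7

MEM[0x04,0x0c,0x0d,0x14] = ef 4f 8f c7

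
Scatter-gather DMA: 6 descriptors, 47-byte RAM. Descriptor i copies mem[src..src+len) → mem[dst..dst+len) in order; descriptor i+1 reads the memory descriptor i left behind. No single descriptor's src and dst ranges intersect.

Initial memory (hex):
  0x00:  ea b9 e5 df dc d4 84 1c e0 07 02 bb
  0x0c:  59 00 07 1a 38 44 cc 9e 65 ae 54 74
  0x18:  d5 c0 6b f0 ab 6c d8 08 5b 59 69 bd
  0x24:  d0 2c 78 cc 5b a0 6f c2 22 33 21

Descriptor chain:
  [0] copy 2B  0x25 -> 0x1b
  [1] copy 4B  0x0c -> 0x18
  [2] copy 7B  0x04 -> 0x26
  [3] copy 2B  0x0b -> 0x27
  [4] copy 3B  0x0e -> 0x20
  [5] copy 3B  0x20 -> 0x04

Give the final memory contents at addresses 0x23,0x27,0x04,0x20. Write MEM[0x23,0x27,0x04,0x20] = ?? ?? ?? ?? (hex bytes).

D0: mem[0x1b..0x1c] <- [2c 78]
D1: mem[0x18..0x1b] <- [59 00 07 1a]
D2: mem[0x26..0x2c] <- [dc d4 84 1c e0 07 02]
D3: mem[0x27..0x28] <- [bb 59]
D4: mem[0x20..0x22] <- [07 1a 38]
D5: mem[0x04..0x06] <- [07 1a 38]
query mem[0x23]=0xbd, mem[0x27]=0xbb, mem[0x04]=0x07, mem[0x20]=0x07

MEM[0x23,0x27,0x04,0x20] = bd bb 07 07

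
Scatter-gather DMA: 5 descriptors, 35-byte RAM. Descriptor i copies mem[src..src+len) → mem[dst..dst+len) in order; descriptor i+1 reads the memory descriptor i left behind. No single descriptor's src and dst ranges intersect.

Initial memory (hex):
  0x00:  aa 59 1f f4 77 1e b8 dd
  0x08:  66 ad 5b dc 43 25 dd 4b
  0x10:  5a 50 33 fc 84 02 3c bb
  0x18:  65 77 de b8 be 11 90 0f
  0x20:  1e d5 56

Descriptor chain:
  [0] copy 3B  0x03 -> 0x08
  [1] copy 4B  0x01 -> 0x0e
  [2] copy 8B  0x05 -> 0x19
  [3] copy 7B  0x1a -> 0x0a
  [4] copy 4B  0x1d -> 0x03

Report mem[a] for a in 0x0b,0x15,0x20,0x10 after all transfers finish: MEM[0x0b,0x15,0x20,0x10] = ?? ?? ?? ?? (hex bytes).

MEM[0x0b,0x15,0x20,0x10] = dd 02 43 43

#0 dst[0x08+3] := {0xf4,0x77,0x1e}
#1 dst[0x0e+4] := {0x59,0x1f,0xf4,0x77}
#2 dst[0x19+8] := {0x1e,0xb8,0xdd,0xf4,0x77,0x1e,0xdc,0x43}
#3 dst[0x0a+7] := {0xb8,0xdd,0xf4,0x77,0x1e,0xdc,0x43}
#4 dst[0x03+4] := {0x77,0x1e,0xdc,0x43}
query mem[0x0b]=0xdd, mem[0x15]=0x02, mem[0x20]=0x43, mem[0x10]=0x43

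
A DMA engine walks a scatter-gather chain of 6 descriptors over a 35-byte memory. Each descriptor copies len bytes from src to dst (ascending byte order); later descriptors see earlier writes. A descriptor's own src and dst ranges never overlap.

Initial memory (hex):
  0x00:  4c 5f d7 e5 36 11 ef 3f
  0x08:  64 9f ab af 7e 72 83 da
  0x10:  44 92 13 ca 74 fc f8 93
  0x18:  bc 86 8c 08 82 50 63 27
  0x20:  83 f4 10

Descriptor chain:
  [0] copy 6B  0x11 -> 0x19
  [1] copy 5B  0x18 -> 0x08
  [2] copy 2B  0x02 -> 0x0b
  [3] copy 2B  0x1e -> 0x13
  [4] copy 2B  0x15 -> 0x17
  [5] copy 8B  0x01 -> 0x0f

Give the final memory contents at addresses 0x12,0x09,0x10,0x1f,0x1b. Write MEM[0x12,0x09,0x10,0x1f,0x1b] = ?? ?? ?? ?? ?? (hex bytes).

D0: mem[0x19..0x1e] <- [92 13 ca 74 fc f8]
D1: mem[0x08..0x0c] <- [bc 92 13 ca 74]
D2: mem[0x0b..0x0c] <- [d7 e5]
D3: mem[0x13..0x14] <- [f8 27]
D4: mem[0x17..0x18] <- [fc f8]
D5: mem[0x0f..0x16] <- [5f d7 e5 36 11 ef 3f bc]
query mem[0x12]=0x36, mem[0x09]=0x92, mem[0x10]=0xd7, mem[0x1f]=0x27, mem[0x1b]=0xca

MEM[0x12,0x09,0x10,0x1f,0x1b] = 36 92 d7 27 ca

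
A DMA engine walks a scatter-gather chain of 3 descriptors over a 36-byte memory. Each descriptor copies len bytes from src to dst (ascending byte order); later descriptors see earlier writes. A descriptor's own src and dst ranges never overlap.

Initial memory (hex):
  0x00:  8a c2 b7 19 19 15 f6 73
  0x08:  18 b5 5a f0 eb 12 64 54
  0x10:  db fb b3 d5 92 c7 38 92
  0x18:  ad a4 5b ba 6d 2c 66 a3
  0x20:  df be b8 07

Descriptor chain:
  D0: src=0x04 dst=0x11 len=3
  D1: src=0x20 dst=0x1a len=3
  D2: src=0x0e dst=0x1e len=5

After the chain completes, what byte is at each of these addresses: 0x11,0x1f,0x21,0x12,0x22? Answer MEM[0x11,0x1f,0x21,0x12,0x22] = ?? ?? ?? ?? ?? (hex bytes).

MEM[0x11,0x1f,0x21,0x12,0x22] = 19 54 19 15 15

#0 dst[0x11+3] := {0x19,0x15,0xf6}
#1 dst[0x1a+3] := {0xdf,0xbe,0xb8}
#2 dst[0x1e+5] := {0x64,0x54,0xdb,0x19,0x15}
query mem[0x11]=0x19, mem[0x1f]=0x54, mem[0x21]=0x19, mem[0x12]=0x15, mem[0x22]=0x15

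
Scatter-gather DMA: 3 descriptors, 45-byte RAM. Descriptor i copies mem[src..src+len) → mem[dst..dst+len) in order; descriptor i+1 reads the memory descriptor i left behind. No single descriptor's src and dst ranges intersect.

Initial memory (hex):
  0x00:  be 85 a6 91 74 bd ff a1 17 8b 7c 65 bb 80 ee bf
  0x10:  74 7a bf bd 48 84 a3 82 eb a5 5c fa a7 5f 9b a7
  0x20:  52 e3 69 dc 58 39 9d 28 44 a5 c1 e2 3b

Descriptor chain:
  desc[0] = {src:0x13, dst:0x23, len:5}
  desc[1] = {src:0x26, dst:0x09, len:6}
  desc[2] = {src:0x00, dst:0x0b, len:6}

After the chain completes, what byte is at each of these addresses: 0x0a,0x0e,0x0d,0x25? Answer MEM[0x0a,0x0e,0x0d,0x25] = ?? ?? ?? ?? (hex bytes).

[0] 0x13->0x23 len=5 : bd 48 84 a3 82
[1] 0x26->0x09 len=6 : a3 82 44 a5 c1 e2
[2] 0x00->0x0b len=6 : be 85 a6 91 74 bd
query mem[0x0a]=0x82, mem[0x0e]=0x91, mem[0x0d]=0xa6, mem[0x25]=0x84

MEM[0x0a,0x0e,0x0d,0x25] = 82 91 a6 84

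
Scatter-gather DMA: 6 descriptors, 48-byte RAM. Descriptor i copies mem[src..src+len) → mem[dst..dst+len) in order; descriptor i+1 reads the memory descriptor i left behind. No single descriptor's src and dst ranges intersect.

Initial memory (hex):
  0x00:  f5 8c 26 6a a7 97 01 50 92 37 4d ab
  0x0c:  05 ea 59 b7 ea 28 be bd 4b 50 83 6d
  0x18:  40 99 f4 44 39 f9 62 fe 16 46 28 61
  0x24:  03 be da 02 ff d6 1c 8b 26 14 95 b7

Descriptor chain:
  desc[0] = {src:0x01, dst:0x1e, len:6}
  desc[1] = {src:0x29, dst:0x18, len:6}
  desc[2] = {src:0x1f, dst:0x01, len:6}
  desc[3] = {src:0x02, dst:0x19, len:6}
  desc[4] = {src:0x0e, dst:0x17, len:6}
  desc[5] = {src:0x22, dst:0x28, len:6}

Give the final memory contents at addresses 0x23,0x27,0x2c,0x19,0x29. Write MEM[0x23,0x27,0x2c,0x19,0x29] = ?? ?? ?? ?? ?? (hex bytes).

#0 dst[0x1e+6] := {0x8c,0x26,0x6a,0xa7,0x97,0x01}
#1 dst[0x18+6] := {0xd6,0x1c,0x8b,0x26,0x14,0x95}
#2 dst[0x01+6] := {0x26,0x6a,0xa7,0x97,0x01,0x03}
#3 dst[0x19+6] := {0x6a,0xa7,0x97,0x01,0x03,0x50}
#4 dst[0x17+6] := {0x59,0xb7,0xea,0x28,0xbe,0xbd}
#5 dst[0x28+6] := {0x97,0x01,0x03,0xbe,0xda,0x02}
query mem[0x23]=0x01, mem[0x27]=0x02, mem[0x2c]=0xda, mem[0x19]=0xea, mem[0x29]=0x01

MEM[0x23,0x27,0x2c,0x19,0x29] = 01 02 da ea 01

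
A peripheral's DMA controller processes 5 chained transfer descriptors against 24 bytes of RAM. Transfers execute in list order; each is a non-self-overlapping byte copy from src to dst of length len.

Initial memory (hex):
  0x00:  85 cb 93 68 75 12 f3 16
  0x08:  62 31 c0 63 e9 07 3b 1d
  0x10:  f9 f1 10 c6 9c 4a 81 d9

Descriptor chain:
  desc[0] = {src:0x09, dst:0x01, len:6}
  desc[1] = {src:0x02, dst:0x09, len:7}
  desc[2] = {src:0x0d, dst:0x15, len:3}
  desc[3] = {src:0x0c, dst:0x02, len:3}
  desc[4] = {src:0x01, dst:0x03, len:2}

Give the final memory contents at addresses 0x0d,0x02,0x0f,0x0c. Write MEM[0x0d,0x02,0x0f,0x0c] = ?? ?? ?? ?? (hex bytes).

#0 dst[0x01+6] := {0x31,0xc0,0x63,0xe9,0x07,0x3b}
#1 dst[0x09+7] := {0xc0,0x63,0xe9,0x07,0x3b,0x16,0x62}
#2 dst[0x15+3] := {0x3b,0x16,0x62}
#3 dst[0x02+3] := {0x07,0x3b,0x16}
#4 dst[0x03+2] := {0x31,0x07}
query mem[0x0d]=0x3b, mem[0x02]=0x07, mem[0x0f]=0x62, mem[0x0c]=0x07

MEM[0x0d,0x02,0x0f,0x0c] = 3b 07 62 07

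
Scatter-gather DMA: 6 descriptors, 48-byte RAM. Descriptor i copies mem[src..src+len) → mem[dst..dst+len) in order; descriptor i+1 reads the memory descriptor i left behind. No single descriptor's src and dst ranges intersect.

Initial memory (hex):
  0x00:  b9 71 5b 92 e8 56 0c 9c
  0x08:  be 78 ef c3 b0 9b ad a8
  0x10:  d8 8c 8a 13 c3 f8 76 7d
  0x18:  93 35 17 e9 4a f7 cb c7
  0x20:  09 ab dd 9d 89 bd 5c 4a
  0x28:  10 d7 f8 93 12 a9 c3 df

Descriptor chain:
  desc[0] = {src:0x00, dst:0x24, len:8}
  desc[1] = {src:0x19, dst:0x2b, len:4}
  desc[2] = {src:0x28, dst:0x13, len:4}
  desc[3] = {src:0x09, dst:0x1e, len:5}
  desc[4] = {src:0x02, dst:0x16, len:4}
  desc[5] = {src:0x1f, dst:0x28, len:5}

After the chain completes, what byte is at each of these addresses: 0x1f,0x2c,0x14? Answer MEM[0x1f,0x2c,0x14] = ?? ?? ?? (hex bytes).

D0: mem[0x24..0x2b] <- [b9 71 5b 92 e8 56 0c 9c]
D1: mem[0x2b..0x2e] <- [35 17 e9 4a]
D2: mem[0x13..0x16] <- [e8 56 0c 35]
D3: mem[0x1e..0x22] <- [78 ef c3 b0 9b]
D4: mem[0x16..0x19] <- [5b 92 e8 56]
D5: mem[0x28..0x2c] <- [ef c3 b0 9b 9d]
query mem[0x1f]=0xef, mem[0x2c]=0x9d, mem[0x14]=0x56

MEM[0x1f,0x2c,0x14] = ef 9d 56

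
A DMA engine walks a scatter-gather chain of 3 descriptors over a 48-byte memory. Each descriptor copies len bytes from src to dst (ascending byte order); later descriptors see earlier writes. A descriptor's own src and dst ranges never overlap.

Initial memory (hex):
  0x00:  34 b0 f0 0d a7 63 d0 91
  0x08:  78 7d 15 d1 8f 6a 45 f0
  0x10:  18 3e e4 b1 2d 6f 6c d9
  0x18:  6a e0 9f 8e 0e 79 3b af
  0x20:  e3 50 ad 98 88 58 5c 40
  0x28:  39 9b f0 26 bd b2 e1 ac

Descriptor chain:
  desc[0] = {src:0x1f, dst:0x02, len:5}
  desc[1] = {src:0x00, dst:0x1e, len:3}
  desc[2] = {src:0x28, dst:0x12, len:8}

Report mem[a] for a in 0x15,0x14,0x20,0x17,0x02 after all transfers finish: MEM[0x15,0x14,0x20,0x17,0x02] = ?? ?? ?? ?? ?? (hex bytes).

MEM[0x15,0x14,0x20,0x17,0x02] = 26 f0 af b2 af

D0: mem[0x02..0x06] <- [af e3 50 ad 98]
D1: mem[0x1e..0x20] <- [34 b0 af]
D2: mem[0x12..0x19] <- [39 9b f0 26 bd b2 e1 ac]
query mem[0x15]=0x26, mem[0x14]=0xf0, mem[0x20]=0xaf, mem[0x17]=0xb2, mem[0x02]=0xaf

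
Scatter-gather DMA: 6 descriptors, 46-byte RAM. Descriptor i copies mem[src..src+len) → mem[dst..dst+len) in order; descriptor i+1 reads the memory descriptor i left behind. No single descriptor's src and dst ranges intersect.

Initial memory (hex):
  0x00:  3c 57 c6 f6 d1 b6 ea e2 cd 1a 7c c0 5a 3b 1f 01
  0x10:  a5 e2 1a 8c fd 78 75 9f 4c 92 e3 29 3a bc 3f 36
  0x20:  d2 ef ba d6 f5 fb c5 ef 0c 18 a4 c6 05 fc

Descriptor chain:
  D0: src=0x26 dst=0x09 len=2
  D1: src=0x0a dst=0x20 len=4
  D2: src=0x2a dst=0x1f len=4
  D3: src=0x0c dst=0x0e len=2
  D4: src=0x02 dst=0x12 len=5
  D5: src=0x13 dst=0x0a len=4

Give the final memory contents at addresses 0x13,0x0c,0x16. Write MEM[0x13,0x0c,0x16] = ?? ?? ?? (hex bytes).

MEM[0x13,0x0c,0x16] = f6 b6 ea

#0 dst[0x09+2] := {0xc5,0xef}
#1 dst[0x20+4] := {0xef,0xc0,0x5a,0x3b}
#2 dst[0x1f+4] := {0xa4,0xc6,0x05,0xfc}
#3 dst[0x0e+2] := {0x5a,0x3b}
#4 dst[0x12+5] := {0xc6,0xf6,0xd1,0xb6,0xea}
#5 dst[0x0a+4] := {0xf6,0xd1,0xb6,0xea}
query mem[0x13]=0xf6, mem[0x0c]=0xb6, mem[0x16]=0xea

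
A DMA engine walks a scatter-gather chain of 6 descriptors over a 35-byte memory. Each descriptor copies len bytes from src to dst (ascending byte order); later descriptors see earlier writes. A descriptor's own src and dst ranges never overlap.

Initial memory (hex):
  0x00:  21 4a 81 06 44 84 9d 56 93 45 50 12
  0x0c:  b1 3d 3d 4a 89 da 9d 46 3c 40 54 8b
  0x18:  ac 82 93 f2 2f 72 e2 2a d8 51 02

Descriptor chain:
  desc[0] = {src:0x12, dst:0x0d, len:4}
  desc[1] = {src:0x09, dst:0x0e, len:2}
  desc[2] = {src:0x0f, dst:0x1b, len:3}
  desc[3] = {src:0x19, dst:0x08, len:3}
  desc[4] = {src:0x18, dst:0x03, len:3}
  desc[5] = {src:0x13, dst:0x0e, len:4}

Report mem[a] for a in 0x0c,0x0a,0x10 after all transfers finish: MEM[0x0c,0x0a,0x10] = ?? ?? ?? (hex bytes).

MEM[0x0c,0x0a,0x10] = b1 50 40

#0 dst[0x0d+4] := {0x9d,0x46,0x3c,0x40}
#1 dst[0x0e+2] := {0x45,0x50}
#2 dst[0x1b+3] := {0x50,0x40,0xda}
#3 dst[0x08+3] := {0x82,0x93,0x50}
#4 dst[0x03+3] := {0xac,0x82,0x93}
#5 dst[0x0e+4] := {0x46,0x3c,0x40,0x54}
query mem[0x0c]=0xb1, mem[0x0a]=0x50, mem[0x10]=0x40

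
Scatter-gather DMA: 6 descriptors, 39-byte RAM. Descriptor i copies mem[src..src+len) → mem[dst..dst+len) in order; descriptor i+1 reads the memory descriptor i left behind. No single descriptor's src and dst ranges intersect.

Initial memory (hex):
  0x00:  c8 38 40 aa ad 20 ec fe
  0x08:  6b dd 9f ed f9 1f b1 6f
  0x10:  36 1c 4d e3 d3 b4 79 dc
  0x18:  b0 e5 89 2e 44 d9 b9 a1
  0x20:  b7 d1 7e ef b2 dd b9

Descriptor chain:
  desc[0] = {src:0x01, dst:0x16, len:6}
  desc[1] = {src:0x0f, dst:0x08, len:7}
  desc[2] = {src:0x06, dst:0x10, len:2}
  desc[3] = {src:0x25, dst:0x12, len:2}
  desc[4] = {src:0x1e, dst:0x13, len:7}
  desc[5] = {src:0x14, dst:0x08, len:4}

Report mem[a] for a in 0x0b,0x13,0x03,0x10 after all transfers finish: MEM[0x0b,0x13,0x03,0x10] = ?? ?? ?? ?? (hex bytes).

#0 dst[0x16+6] := {0x38,0x40,0xaa,0xad,0x20,0xec}
#1 dst[0x08+7] := {0x6f,0x36,0x1c,0x4d,0xe3,0xd3,0xb4}
#2 dst[0x10+2] := {0xec,0xfe}
#3 dst[0x12+2] := {0xdd,0xb9}
#4 dst[0x13+7] := {0xb9,0xa1,0xb7,0xd1,0x7e,0xef,0xb2}
#5 dst[0x08+4] := {0xa1,0xb7,0xd1,0x7e}
query mem[0x0b]=0x7e, mem[0x13]=0xb9, mem[0x03]=0xaa, mem[0x10]=0xec

MEM[0x0b,0x13,0x03,0x10] = 7e b9 aa ec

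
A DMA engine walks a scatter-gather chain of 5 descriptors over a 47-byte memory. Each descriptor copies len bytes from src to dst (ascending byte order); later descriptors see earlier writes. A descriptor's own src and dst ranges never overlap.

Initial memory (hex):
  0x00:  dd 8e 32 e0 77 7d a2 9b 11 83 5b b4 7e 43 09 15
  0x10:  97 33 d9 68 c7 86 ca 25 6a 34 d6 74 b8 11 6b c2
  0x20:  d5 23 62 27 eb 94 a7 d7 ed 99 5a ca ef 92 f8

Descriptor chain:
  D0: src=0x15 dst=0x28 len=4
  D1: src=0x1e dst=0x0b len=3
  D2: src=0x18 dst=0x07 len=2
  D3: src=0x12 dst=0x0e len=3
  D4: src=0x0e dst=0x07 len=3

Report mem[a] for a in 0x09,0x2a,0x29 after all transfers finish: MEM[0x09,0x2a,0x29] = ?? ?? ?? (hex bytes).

MEM[0x09,0x2a,0x29] = c7 25 ca

[0] 0x15->0x28 len=4 : 86 ca 25 6a
[1] 0x1e->0x0b len=3 : 6b c2 d5
[2] 0x18->0x07 len=2 : 6a 34
[3] 0x12->0x0e len=3 : d9 68 c7
[4] 0x0e->0x07 len=3 : d9 68 c7
query mem[0x09]=0xc7, mem[0x2a]=0x25, mem[0x29]=0xca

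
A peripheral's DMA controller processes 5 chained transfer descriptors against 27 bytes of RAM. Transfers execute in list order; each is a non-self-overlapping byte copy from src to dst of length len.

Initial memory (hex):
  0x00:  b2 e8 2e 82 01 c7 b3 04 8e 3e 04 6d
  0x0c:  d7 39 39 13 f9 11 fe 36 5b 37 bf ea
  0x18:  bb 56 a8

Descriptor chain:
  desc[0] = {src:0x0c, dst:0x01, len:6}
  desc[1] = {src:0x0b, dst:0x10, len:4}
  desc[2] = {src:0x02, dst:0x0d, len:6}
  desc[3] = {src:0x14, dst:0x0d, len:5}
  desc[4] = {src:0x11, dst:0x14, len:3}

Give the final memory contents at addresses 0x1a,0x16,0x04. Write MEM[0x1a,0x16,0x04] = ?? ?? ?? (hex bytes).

#0 dst[0x01+6] := {0xd7,0x39,0x39,0x13,0xf9,0x11}
#1 dst[0x10+4] := {0x6d,0xd7,0x39,0x39}
#2 dst[0x0d+6] := {0x39,0x39,0x13,0xf9,0x11,0x04}
#3 dst[0x0d+5] := {0x5b,0x37,0xbf,0xea,0xbb}
#4 dst[0x14+3] := {0xbb,0x04,0x39}
query mem[0x1a]=0xa8, mem[0x16]=0x39, mem[0x04]=0x13

MEM[0x1a,0x16,0x04] = a8 39 13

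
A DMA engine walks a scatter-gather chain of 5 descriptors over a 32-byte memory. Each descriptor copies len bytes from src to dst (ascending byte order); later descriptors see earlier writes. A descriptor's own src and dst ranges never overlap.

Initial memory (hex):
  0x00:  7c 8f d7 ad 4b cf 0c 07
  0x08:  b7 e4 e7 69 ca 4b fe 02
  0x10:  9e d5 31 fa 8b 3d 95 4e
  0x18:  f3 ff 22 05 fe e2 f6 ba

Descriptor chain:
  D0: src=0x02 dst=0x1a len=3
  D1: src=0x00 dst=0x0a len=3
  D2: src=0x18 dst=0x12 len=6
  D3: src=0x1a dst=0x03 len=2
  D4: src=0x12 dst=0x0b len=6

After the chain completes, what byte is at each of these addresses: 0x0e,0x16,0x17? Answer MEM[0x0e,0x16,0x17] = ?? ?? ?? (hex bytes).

MEM[0x0e,0x16,0x17] = ad 4b e2

[0] 0x02->0x1a len=3 : d7 ad 4b
[1] 0x00->0x0a len=3 : 7c 8f d7
[2] 0x18->0x12 len=6 : f3 ff d7 ad 4b e2
[3] 0x1a->0x03 len=2 : d7 ad
[4] 0x12->0x0b len=6 : f3 ff d7 ad 4b e2
query mem[0x0e]=0xad, mem[0x16]=0x4b, mem[0x17]=0xe2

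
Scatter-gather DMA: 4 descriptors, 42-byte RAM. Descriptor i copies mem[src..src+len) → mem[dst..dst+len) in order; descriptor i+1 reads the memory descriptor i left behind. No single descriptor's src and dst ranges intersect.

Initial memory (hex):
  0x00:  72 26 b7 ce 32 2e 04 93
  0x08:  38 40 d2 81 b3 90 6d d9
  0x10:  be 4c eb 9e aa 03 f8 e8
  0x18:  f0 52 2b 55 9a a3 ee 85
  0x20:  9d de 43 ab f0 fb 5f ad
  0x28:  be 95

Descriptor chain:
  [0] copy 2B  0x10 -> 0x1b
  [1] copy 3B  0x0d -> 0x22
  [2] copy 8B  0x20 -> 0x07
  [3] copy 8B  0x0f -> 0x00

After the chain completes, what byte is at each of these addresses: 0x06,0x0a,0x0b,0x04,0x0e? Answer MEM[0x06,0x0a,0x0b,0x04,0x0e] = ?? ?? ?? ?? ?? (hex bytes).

#0 dst[0x1b+2] := {0xbe,0x4c}
#1 dst[0x22+3] := {0x90,0x6d,0xd9}
#2 dst[0x07+8] := {0x9d,0xde,0x90,0x6d,0xd9,0xfb,0x5f,0xad}
#3 dst[0x00+8] := {0xd9,0xbe,0x4c,0xeb,0x9e,0xaa,0x03,0xf8}
query mem[0x06]=0x03, mem[0x0a]=0x6d, mem[0x0b]=0xd9, mem[0x04]=0x9e, mem[0x0e]=0xad

MEM[0x06,0x0a,0x0b,0x04,0x0e] = 03 6d d9 9e ad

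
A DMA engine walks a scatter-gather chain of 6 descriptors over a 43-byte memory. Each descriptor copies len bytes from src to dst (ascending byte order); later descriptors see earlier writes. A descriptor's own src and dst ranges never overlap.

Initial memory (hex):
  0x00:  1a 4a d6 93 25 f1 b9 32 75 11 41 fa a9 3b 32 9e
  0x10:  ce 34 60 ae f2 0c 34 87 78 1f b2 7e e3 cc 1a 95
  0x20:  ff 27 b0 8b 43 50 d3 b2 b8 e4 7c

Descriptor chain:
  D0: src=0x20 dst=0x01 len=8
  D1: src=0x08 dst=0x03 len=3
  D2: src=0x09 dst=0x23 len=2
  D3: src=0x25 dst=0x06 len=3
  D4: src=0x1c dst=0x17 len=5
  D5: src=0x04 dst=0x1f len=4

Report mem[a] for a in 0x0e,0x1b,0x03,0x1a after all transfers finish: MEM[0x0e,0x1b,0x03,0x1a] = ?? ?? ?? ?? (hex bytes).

  after D0: wrote 8B at 0x01 = ff27b08b4350d3b2
  after D1: wrote 3B at 0x03 = b21141
  after D2: wrote 2B at 0x23 = 1141
  after D3: wrote 3B at 0x06 = 50d3b2
  after D4: wrote 5B at 0x17 = e3cc1a95ff
  after D5: wrote 4B at 0x1f = 114150d3
query mem[0x0e]=0x32, mem[0x1b]=0xff, mem[0x03]=0xb2, mem[0x1a]=0x95

MEM[0x0e,0x1b,0x03,0x1a] = 32 ff b2 95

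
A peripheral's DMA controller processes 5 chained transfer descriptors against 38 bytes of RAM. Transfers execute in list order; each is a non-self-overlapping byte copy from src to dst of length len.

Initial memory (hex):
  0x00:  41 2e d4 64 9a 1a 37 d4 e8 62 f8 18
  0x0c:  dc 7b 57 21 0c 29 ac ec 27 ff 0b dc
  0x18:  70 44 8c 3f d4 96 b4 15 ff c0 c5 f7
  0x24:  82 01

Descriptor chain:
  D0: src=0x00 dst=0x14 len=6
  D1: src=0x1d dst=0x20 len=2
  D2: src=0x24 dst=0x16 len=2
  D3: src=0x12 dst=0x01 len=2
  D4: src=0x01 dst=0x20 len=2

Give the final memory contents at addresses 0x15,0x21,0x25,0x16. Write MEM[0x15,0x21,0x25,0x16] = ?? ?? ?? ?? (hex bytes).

MEM[0x15,0x21,0x25,0x16] = 2e ec 01 82

#0 dst[0x14+6] := {0x41,0x2e,0xd4,0x64,0x9a,0x1a}
#1 dst[0x20+2] := {0x96,0xb4}
#2 dst[0x16+2] := {0x82,0x01}
#3 dst[0x01+2] := {0xac,0xec}
#4 dst[0x20+2] := {0xac,0xec}
query mem[0x15]=0x2e, mem[0x21]=0xec, mem[0x25]=0x01, mem[0x16]=0x82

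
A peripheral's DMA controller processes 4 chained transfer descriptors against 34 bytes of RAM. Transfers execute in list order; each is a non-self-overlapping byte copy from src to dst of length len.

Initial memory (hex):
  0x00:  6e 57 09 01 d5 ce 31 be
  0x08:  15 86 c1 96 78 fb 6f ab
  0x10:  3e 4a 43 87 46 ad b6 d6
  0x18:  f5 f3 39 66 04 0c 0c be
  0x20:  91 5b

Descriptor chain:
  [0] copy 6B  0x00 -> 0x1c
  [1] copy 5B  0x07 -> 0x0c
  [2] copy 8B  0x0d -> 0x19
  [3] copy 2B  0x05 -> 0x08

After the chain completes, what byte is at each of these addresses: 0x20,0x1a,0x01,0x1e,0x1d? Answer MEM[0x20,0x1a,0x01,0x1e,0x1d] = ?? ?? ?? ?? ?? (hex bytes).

MEM[0x20,0x1a,0x01,0x1e,0x1d] = 46 86 57 43 4a

[0] 0x00->0x1c len=6 : 6e 57 09 01 d5 ce
[1] 0x07->0x0c len=5 : be 15 86 c1 96
[2] 0x0d->0x19 len=8 : 15 86 c1 96 4a 43 87 46
[3] 0x05->0x08 len=2 : ce 31
query mem[0x20]=0x46, mem[0x1a]=0x86, mem[0x01]=0x57, mem[0x1e]=0x43, mem[0x1d]=0x4a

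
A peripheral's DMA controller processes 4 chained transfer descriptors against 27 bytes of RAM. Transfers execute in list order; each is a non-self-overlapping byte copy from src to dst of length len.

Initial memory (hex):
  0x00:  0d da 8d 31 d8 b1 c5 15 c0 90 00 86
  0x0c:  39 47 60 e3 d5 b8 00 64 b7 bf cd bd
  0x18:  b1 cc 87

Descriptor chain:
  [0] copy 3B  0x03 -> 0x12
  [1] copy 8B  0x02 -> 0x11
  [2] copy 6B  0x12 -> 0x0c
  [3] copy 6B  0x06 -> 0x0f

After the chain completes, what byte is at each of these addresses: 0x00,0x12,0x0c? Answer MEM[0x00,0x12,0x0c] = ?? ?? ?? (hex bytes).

  after D0: wrote 3B at 0x12 = 31d8b1
  after D1: wrote 8B at 0x11 = 8d31d8b1c515c090
  after D2: wrote 6B at 0x0c = 31d8b1c515c0
  after D3: wrote 6B at 0x0f = c515c0900086
query mem[0x00]=0x0d, mem[0x12]=0x90, mem[0x0c]=0x31

MEM[0x00,0x12,0x0c] = 0d 90 31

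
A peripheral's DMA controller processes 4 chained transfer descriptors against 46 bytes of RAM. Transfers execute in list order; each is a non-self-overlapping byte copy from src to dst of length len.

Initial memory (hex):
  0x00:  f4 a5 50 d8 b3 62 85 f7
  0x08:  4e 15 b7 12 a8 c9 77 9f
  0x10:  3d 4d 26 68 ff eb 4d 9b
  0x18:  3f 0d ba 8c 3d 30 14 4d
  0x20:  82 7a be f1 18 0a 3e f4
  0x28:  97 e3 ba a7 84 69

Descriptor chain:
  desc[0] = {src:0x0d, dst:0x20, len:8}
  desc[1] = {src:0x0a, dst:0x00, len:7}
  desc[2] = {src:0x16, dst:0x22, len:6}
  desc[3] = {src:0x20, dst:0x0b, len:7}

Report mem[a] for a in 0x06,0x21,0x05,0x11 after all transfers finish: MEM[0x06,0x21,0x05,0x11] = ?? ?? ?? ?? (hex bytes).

#0 dst[0x20+8] := {0xc9,0x77,0x9f,0x3d,0x4d,0x26,0x68,0xff}
#1 dst[0x00+7] := {0xb7,0x12,0xa8,0xc9,0x77,0x9f,0x3d}
#2 dst[0x22+6] := {0x4d,0x9b,0x3f,0x0d,0xba,0x8c}
#3 dst[0x0b+7] := {0xc9,0x77,0x4d,0x9b,0x3f,0x0d,0xba}
query mem[0x06]=0x3d, mem[0x21]=0x77, mem[0x05]=0x9f, mem[0x11]=0xba

MEM[0x06,0x21,0x05,0x11] = 3d 77 9f ba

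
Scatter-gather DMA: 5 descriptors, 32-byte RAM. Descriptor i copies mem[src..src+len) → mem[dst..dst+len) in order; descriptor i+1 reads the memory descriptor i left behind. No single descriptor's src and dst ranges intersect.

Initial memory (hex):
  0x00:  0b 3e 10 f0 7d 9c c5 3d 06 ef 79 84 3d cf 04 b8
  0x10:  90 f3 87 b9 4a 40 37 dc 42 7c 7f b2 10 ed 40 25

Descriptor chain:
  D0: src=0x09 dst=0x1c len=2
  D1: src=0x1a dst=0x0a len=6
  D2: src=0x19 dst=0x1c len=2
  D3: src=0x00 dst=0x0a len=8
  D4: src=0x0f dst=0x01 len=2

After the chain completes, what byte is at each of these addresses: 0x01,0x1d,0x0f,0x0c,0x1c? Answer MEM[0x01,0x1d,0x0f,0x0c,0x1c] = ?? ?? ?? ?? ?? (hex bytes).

#0 dst[0x1c+2] := {0xef,0x79}
#1 dst[0x0a+6] := {0x7f,0xb2,0xef,0x79,0x40,0x25}
#2 dst[0x1c+2] := {0x7c,0x7f}
#3 dst[0x0a+8] := {0x0b,0x3e,0x10,0xf0,0x7d,0x9c,0xc5,0x3d}
#4 dst[0x01+2] := {0x9c,0xc5}
query mem[0x01]=0x9c, mem[0x1d]=0x7f, mem[0x0f]=0x9c, mem[0x0c]=0x10, mem[0x1c]=0x7c

MEM[0x01,0x1d,0x0f,0x0c,0x1c] = 9c 7f 9c 10 7c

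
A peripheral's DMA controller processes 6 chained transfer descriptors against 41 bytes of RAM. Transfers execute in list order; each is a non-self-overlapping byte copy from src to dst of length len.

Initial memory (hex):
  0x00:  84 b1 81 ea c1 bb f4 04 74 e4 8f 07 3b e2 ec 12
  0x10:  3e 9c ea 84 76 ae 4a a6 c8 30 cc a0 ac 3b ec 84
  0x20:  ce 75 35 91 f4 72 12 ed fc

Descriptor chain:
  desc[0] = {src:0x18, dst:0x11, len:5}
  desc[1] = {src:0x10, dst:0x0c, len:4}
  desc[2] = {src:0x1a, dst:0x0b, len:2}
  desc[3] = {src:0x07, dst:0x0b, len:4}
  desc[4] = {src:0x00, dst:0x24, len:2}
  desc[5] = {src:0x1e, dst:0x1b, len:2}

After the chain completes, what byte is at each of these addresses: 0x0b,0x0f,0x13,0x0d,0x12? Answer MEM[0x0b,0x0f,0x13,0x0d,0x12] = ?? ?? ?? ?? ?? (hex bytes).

  after D0: wrote 5B at 0x11 = c830cca0ac
  after D1: wrote 4B at 0x0c = 3ec830cc
  after D2: wrote 2B at 0x0b = cca0
  after D3: wrote 4B at 0x0b = 0474e48f
  after D4: wrote 2B at 0x24 = 84b1
  after D5: wrote 2B at 0x1b = ec84
query mem[0x0b]=0x04, mem[0x0f]=0xcc, mem[0x13]=0xcc, mem[0x0d]=0xe4, mem[0x12]=0x30

MEM[0x0b,0x0f,0x13,0x0d,0x12] = 04 cc cc e4 30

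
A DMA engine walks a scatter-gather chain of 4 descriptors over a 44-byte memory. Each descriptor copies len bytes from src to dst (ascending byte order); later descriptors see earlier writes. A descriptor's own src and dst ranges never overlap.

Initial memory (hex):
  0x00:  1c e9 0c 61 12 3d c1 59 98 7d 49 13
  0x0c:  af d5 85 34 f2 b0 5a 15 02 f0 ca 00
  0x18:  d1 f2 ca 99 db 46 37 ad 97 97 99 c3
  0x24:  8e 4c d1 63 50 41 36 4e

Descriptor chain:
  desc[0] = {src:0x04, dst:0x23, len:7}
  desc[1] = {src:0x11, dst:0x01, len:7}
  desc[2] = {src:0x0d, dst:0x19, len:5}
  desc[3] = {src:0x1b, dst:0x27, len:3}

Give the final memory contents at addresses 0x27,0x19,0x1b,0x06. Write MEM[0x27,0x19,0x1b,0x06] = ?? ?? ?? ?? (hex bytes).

MEM[0x27,0x19,0x1b,0x06] = 34 d5 34 ca

[0] 0x04->0x23 len=7 : 12 3d c1 59 98 7d 49
[1] 0x11->0x01 len=7 : b0 5a 15 02 f0 ca 00
[2] 0x0d->0x19 len=5 : d5 85 34 f2 b0
[3] 0x1b->0x27 len=3 : 34 f2 b0
query mem[0x27]=0x34, mem[0x19]=0xd5, mem[0x1b]=0x34, mem[0x06]=0xca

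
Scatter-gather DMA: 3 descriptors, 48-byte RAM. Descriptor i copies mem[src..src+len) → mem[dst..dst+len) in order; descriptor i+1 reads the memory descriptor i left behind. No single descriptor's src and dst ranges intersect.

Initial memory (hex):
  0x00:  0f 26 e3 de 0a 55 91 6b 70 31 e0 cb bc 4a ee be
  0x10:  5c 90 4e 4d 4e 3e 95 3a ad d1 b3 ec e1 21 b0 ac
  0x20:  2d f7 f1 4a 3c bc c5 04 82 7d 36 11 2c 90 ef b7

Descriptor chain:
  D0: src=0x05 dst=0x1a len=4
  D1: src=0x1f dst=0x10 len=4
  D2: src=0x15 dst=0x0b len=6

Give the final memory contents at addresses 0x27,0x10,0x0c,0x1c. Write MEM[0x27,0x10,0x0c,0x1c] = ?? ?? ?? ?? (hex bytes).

MEM[0x27,0x10,0x0c,0x1c] = 04 55 95 6b

[0] 0x05->0x1a len=4 : 55 91 6b 70
[1] 0x1f->0x10 len=4 : ac 2d f7 f1
[2] 0x15->0x0b len=6 : 3e 95 3a ad d1 55
query mem[0x27]=0x04, mem[0x10]=0x55, mem[0x0c]=0x95, mem[0x1c]=0x6b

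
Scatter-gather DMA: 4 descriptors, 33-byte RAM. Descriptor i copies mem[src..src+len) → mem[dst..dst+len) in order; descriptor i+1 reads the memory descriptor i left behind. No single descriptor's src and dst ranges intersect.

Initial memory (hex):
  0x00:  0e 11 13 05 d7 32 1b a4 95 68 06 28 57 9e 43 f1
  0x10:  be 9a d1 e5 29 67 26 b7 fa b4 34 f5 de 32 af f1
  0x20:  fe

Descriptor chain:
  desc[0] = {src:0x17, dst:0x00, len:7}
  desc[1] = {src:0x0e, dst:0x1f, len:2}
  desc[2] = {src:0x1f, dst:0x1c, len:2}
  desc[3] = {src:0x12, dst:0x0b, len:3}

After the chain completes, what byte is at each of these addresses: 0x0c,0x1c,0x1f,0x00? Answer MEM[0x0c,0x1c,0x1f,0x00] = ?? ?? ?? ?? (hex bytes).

MEM[0x0c,0x1c,0x1f,0x00] = e5 43 43 b7

D0: mem[0x00..0x06] <- [b7 fa b4 34 f5 de 32]
D1: mem[0x1f..0x20] <- [43 f1]
D2: mem[0x1c..0x1d] <- [43 f1]
D3: mem[0x0b..0x0d] <- [d1 e5 29]
query mem[0x0c]=0xe5, mem[0x1c]=0x43, mem[0x1f]=0x43, mem[0x00]=0xb7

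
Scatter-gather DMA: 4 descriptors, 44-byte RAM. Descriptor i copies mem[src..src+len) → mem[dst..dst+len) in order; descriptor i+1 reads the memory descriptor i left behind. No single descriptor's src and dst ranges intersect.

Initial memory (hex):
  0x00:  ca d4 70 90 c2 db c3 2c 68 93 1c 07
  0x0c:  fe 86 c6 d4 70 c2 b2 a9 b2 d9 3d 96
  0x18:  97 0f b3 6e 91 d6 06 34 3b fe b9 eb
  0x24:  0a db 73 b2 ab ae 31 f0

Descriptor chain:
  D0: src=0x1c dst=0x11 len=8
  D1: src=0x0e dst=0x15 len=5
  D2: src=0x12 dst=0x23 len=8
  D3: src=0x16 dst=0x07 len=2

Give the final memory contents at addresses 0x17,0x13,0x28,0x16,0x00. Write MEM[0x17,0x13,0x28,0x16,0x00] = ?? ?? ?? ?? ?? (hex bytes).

D0: mem[0x11..0x18] <- [91 d6 06 34 3b fe b9 eb]
D1: mem[0x15..0x19] <- [c6 d4 70 91 d6]
D2: mem[0x23..0x2a] <- [d6 06 34 c6 d4 70 91 d6]
D3: mem[0x07..0x08] <- [d4 70]
query mem[0x17]=0x70, mem[0x13]=0x06, mem[0x28]=0x70, mem[0x16]=0xd4, mem[0x00]=0xca

MEM[0x17,0x13,0x28,0x16,0x00] = 70 06 70 d4 ca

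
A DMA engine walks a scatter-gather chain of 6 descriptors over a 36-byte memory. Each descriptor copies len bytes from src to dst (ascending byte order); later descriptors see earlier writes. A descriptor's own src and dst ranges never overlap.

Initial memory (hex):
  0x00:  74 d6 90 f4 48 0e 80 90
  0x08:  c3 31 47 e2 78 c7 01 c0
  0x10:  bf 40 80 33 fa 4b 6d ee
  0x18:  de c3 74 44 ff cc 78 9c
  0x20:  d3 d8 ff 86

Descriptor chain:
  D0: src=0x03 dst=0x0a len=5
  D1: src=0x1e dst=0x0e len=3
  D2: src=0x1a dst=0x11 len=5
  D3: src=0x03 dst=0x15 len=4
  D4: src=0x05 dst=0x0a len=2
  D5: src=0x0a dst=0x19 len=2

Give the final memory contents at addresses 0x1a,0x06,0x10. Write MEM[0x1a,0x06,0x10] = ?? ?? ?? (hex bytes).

D0: mem[0x0a..0x0e] <- [f4 48 0e 80 90]
D1: mem[0x0e..0x10] <- [78 9c d3]
D2: mem[0x11..0x15] <- [74 44 ff cc 78]
D3: mem[0x15..0x18] <- [f4 48 0e 80]
D4: mem[0x0a..0x0b] <- [0e 80]
D5: mem[0x19..0x1a] <- [0e 80]
query mem[0x1a]=0x80, mem[0x06]=0x80, mem[0x10]=0xd3

MEM[0x1a,0x06,0x10] = 80 80 d3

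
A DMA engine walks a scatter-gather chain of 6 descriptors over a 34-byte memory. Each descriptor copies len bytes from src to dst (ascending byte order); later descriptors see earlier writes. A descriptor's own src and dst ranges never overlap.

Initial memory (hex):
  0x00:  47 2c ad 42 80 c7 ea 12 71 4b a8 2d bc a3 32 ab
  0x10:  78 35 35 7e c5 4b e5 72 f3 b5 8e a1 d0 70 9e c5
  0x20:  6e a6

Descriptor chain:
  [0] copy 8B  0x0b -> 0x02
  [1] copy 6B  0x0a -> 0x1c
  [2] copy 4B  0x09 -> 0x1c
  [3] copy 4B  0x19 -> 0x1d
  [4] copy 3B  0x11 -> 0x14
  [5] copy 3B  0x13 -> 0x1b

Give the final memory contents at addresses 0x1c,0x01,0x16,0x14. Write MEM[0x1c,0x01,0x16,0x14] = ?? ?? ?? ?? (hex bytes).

D0: mem[0x02..0x09] <- [2d bc a3 32 ab 78 35 35]
D1: mem[0x1c..0x21] <- [a8 2d bc a3 32 ab]
D2: mem[0x1c..0x1f] <- [35 a8 2d bc]
D3: mem[0x1d..0x20] <- [b5 8e a1 35]
D4: mem[0x14..0x16] <- [35 35 7e]
D5: mem[0x1b..0x1d] <- [7e 35 35]
query mem[0x1c]=0x35, mem[0x01]=0x2c, mem[0x16]=0x7e, mem[0x14]=0x35

MEM[0x1c,0x01,0x16,0x14] = 35 2c 7e 35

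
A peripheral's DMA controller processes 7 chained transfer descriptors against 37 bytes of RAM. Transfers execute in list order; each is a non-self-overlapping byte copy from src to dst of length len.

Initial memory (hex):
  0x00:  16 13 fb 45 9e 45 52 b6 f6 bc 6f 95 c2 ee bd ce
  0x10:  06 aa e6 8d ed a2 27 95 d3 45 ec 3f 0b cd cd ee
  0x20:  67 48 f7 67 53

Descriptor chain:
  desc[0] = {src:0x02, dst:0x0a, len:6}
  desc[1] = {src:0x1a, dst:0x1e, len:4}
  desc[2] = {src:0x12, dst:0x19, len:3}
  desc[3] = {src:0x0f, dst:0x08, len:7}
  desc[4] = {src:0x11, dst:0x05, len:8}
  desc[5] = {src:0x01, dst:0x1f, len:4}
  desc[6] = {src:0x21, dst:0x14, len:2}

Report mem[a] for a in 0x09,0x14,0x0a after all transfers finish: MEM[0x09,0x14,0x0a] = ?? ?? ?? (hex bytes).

D0: mem[0x0a..0x0f] <- [fb 45 9e 45 52 b6]
D1: mem[0x1e..0x21] <- [ec 3f 0b cd]
D2: mem[0x19..0x1b] <- [e6 8d ed]
D3: mem[0x08..0x0e] <- [b6 06 aa e6 8d ed a2]
D4: mem[0x05..0x0c] <- [aa e6 8d ed a2 27 95 d3]
D5: mem[0x1f..0x22] <- [13 fb 45 9e]
D6: mem[0x14..0x15] <- [45 9e]
query mem[0x09]=0xa2, mem[0x14]=0x45, mem[0x0a]=0x27

MEM[0x09,0x14,0x0a] = a2 45 27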